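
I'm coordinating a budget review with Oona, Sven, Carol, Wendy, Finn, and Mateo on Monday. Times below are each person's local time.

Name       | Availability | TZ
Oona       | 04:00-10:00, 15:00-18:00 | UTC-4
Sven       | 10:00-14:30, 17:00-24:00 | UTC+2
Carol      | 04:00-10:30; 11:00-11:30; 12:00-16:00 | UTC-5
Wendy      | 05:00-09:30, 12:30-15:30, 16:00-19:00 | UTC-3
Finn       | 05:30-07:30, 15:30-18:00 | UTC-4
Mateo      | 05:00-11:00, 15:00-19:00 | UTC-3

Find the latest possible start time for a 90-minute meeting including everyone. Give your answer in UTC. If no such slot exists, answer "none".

19:30

Oona in UTC: 08:00-14:00, 19:00-22:00 (add 4h to convert from UTC-4).
Sven in UTC: 08:00-12:30, 15:00-22:00 (subtract 2h to convert from UTC+2).
Carol in UTC: 09:00-15:30, 16:00-16:30, 17:00-21:00 (add 5h to convert from UTC-5).
Wendy in UTC: 08:00-12:30, 15:30-18:30, 19:00-22:00 (add 3h to convert from UTC-3).
Finn in UTC: 09:30-11:30, 19:30-22:00 (add 4h to convert from UTC-4).
Mateo in UTC: 08:00-14:00, 18:00-22:00 (add 3h to convert from UTC-3).
Oona ∩ Sven: 08:00-12:30, 19:00-22:00.
Oona ∩ Sven ∩ Carol: 09:00-12:30, 19:00-21:00.
Oona ∩ Sven ∩ Carol ∩ Wendy: 09:00-12:30, 19:00-21:00.
Oona ∩ Sven ∩ Carol ∩ Wendy ∩ Finn: 09:30-11:30, 19:30-21:00.
Oona ∩ Sven ∩ Carol ∩ Wendy ∩ Finn ∩ Mateo: 09:30-11:30, 19:30-21:00.
So the common availability across everyone is 09:30-11:30, 19:30-21:00.
The last common window of at least 90 minutes is 19:30-21:00; a 90-minute meeting can start as late as 19:30 and still end by 21:00.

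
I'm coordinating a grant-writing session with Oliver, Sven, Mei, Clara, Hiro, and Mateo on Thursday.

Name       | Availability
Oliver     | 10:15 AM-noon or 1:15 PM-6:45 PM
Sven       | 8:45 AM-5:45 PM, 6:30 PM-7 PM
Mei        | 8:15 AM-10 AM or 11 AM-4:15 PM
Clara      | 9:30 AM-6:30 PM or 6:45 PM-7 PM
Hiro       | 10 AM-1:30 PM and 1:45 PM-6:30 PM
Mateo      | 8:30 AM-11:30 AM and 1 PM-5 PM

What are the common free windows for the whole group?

Oliver ∩ Sven: 10:15-12:00, 13:15-17:45, 18:30-18:45.
Oliver ∩ Sven ∩ Mei: 11:00-12:00, 13:15-16:15.
Oliver ∩ Sven ∩ Mei ∩ Clara: 11:00-12:00, 13:15-16:15.
Oliver ∩ Sven ∩ Mei ∩ Clara ∩ Hiro: 11:00-12:00, 13:15-13:30, 13:45-16:15.
Oliver ∩ Sven ∩ Mei ∩ Clara ∩ Hiro ∩ Mateo: 11:00-11:30, 13:15-13:30, 13:45-16:15.
So the common availability across everyone is 11:00-11:30, 13:15-13:30, 13:45-16:15.

11:00-11:30, 13:15-13:30, 13:45-16:15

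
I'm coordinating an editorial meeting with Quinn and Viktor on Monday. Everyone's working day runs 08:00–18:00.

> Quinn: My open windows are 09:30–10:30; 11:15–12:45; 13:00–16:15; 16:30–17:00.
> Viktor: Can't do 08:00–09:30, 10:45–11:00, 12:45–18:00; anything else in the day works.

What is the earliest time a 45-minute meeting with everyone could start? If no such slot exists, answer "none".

Quinn free: 09:30-10:30, 11:15-12:45, 13:00-16:15, 16:30-17:00.
Viktor free: 09:30-10:45, 11:00-12:45 (invert busy blocks within the working day).
Quinn ∩ Viktor: 09:30-10:30, 11:15-12:45.
The first common window of at least 45 minutes is 09:30-10:30, so the earliest start is 09:30.

09:30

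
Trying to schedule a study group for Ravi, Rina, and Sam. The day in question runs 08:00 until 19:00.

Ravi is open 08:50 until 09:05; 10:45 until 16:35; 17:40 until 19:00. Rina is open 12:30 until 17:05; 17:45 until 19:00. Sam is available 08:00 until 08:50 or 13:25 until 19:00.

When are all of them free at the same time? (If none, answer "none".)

Ravi ∩ Rina: 12:30-16:35, 17:45-19:00.
Ravi ∩ Rina ∩ Sam: 13:25-16:35, 17:45-19:00.

13:25-16:35, 17:45-19:00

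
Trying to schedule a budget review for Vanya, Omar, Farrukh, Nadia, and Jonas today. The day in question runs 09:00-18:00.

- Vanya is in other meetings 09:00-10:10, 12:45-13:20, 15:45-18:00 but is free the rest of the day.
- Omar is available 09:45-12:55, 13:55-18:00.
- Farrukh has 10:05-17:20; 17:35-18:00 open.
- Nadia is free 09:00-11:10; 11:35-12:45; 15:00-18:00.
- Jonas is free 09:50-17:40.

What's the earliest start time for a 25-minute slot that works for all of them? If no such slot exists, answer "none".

Vanya free: 10:10-12:45, 13:20-15:45 (invert busy blocks within the working day).
Omar free: 09:45-12:55, 13:55-18:00.
Farrukh free: 10:05-17:20, 17:35-18:00.
Nadia free: 09:00-11:10, 11:35-12:45, 15:00-18:00.
Jonas free: 09:50-17:40.
Vanya ∩ Omar: 10:10-12:45, 13:55-15:45.
Vanya ∩ Omar ∩ Farrukh: 10:10-12:45, 13:55-15:45.
Vanya ∩ Omar ∩ Farrukh ∩ Nadia: 10:10-11:10, 11:35-12:45, 15:00-15:45.
Vanya ∩ Omar ∩ Farrukh ∩ Nadia ∩ Jonas: 10:10-11:10, 11:35-12:45, 15:00-15:45.
The first common window of at least 25 minutes is 10:10-11:10, so the earliest start is 10:10.

10:10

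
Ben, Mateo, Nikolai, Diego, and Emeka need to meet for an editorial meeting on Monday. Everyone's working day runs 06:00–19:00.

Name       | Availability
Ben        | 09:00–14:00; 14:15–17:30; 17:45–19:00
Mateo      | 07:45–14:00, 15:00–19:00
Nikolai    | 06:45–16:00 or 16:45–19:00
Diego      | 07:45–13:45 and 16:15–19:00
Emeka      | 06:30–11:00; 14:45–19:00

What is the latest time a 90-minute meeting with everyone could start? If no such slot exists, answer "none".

09:30

Ben ∩ Mateo: 09:00-14:00, 15:00-17:30, 17:45-19:00.
Ben ∩ Mateo ∩ Nikolai: 09:00-14:00, 15:00-16:00, 16:45-17:30, 17:45-19:00.
Ben ∩ Mateo ∩ Nikolai ∩ Diego: 09:00-13:45, 16:45-17:30, 17:45-19:00.
Ben ∩ Mateo ∩ Nikolai ∩ Diego ∩ Emeka: 09:00-11:00, 16:45-17:30, 17:45-19:00.
Those are the intersection windows.
The last common window of at least 90 minutes is 09:00-11:00; a 90-minute meeting can start as late as 09:30 and still end by 11:00.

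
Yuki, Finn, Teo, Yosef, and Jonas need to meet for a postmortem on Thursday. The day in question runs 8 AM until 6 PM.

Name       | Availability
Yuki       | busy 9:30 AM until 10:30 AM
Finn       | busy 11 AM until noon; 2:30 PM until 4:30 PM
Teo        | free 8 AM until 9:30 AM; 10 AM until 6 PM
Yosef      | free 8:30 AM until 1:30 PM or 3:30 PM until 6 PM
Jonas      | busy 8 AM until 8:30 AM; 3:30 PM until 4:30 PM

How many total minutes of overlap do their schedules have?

270

Yuki free: 08:00-09:30, 10:30-18:00 (invert busy blocks within the working day).
Finn free: 08:00-11:00, 12:00-14:30, 16:30-18:00 (invert busy blocks within the working day).
Teo free: 08:00-09:30, 10:00-18:00.
Yosef free: 08:30-13:30, 15:30-18:00.
Jonas free: 08:30-15:30, 16:30-18:00 (invert busy blocks within the working day).
Yuki ∩ Finn: 08:00-09:30, 10:30-11:00, 12:00-14:30, 16:30-18:00.
Yuki ∩ Finn ∩ Teo: 08:00-09:30, 10:30-11:00, 12:00-14:30, 16:30-18:00.
Yuki ∩ Finn ∩ Teo ∩ Yosef: 08:30-09:30, 10:30-11:00, 12:00-13:30, 16:30-18:00.
Yuki ∩ Finn ∩ Teo ∩ Yosef ∩ Jonas: 08:30-09:30, 10:30-11:00, 12:00-13:30, 16:30-18:00.
Summing the common windows: 60 + 30 + 90 + 90 = 270 minutes.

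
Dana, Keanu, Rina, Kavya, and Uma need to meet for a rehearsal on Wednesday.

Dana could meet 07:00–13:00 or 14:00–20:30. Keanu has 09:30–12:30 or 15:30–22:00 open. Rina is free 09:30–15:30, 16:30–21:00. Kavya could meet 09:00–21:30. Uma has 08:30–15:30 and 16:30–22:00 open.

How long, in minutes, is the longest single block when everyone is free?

240

Dana ∩ Keanu: 09:30-12:30, 15:30-20:30.
Dana ∩ Keanu ∩ Rina: 09:30-12:30, 16:30-20:30.
Dana ∩ Keanu ∩ Rina ∩ Kavya: 09:30-12:30, 16:30-20:30.
Dana ∩ Keanu ∩ Rina ∩ Kavya ∩ Uma: 09:30-12:30, 16:30-20:30.
The longest is 16:30-20:30 at 240 minutes.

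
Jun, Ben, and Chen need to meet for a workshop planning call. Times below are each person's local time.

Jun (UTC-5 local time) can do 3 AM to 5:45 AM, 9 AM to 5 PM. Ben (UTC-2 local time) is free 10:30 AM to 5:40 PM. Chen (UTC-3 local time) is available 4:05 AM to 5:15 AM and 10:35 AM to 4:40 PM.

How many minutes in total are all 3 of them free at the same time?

340

Jun in UTC: 08:00-10:45, 14:00-22:00 (add 5h to convert from UTC-5).
Ben in UTC: 12:30-19:40 (add 2h to convert from UTC-2).
Chen in UTC: 07:05-08:15, 13:35-19:40 (add 3h to convert from UTC-3).
Jun ∩ Ben: 14:00-19:40.
Jun ∩ Ben ∩ Chen: 14:00-19:40.
That's a single block of 340 minutes.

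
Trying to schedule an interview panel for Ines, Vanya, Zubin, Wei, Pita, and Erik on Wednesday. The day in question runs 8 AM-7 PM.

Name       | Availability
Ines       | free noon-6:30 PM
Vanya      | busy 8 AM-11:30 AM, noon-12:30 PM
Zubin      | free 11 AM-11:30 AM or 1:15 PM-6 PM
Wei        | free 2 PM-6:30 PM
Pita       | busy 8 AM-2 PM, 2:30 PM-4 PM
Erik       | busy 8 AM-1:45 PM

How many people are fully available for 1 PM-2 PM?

2

Ines free: 12:00-18:30.
Vanya free: 11:30-12:00, 12:30-19:00 (invert busy blocks within the working day).
Zubin free: 11:00-11:30, 13:15-18:00.
Wei free: 14:00-18:30.
Pita free: 14:00-14:30, 16:00-19:00 (invert busy blocks within the working day).
Erik free: 13:45-19:00 (invert busy blocks within the working day).
Ines and Vanya can make the full 13:00-14:00 slot — that's 2.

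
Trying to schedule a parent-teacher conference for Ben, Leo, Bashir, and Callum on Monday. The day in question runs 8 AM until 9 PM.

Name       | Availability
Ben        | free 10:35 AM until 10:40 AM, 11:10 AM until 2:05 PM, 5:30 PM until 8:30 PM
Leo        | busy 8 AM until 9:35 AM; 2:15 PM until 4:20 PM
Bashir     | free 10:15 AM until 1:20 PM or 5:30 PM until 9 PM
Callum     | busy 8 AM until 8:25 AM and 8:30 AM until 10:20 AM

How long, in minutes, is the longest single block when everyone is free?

180

Ben free: 10:35-10:40, 11:10-14:05, 17:30-20:30.
Leo free: 09:35-14:15, 16:20-21:00 (invert busy blocks within the working day).
Bashir free: 10:15-13:20, 17:30-21:00.
Callum free: 08:25-08:30, 10:20-21:00 (invert busy blocks within the working day).
Ben ∩ Leo: 10:35-10:40, 11:10-14:05, 17:30-20:30.
Ben ∩ Leo ∩ Bashir: 10:35-10:40, 11:10-13:20, 17:30-20:30.
Ben ∩ Leo ∩ Bashir ∩ Callum: 10:35-10:40, 11:10-13:20, 17:30-20:30.
The longest is 17:30-20:30 at 180 minutes.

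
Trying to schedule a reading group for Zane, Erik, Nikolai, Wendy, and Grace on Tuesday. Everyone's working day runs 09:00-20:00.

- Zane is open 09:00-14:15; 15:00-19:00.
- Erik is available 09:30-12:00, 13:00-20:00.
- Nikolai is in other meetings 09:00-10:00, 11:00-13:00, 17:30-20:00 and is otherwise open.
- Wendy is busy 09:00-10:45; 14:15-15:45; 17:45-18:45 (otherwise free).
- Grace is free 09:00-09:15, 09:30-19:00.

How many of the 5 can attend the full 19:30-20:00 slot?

Zane free: 09:00-14:15, 15:00-19:00.
Erik free: 09:30-12:00, 13:00-20:00.
Nikolai free: 10:00-11:00, 13:00-17:30 (invert busy blocks within the working day).
Wendy free: 10:45-14:15, 15:45-17:45, 18:45-20:00 (invert busy blocks within the working day).
Grace free: 09:00-09:15, 09:30-19:00.
Erik and Wendy can make the full 19:30-20:00 slot — that's 2.

2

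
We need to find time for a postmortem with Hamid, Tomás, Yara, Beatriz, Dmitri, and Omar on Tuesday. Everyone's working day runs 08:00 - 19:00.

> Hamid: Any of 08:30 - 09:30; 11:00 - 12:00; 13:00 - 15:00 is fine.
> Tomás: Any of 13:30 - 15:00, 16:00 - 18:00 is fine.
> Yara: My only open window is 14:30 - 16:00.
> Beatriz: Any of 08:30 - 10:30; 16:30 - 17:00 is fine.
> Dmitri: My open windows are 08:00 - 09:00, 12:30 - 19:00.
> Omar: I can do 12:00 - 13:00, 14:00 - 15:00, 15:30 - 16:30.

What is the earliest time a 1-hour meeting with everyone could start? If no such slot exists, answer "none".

none

Hamid ∩ Tomás: 13:30-15:00.
Hamid ∩ Tomás ∩ Yara: 14:30-15:00.
Hamid ∩ Tomás ∩ Yara ∩ Beatriz: ∅.
Hamid ∩ Tomás ∩ Yara ∩ Beatriz ∩ Dmitri: ∅.
Hamid ∩ Tomás ∩ Yara ∩ Beatriz ∩ Dmitri ∩ Omar: ∅.
There is no time when everyone is free.
No common window is at least 60 minutes long.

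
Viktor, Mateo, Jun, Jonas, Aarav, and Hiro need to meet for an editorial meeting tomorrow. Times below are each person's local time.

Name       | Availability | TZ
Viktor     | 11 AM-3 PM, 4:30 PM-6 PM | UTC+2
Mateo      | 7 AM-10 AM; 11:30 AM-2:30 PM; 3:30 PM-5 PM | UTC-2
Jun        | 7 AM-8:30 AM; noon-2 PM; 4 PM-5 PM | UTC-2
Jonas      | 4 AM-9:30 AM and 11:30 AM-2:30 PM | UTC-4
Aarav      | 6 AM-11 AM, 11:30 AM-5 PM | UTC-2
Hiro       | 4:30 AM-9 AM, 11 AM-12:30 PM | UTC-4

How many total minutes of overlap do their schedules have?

Viktor in UTC: 09:00-13:00, 14:30-16:00 (subtract 2h to convert from UTC+2).
Mateo in UTC: 09:00-12:00, 13:30-16:30, 17:30-19:00 (add 2h to convert from UTC-2).
Jun in UTC: 09:00-10:30, 14:00-16:00, 18:00-19:00 (add 2h to convert from UTC-2).
Jonas in UTC: 08:00-13:30, 15:30-18:30 (add 4h to convert from UTC-4).
Aarav in UTC: 08:00-13:00, 13:30-19:00 (add 2h to convert from UTC-2).
Hiro in UTC: 08:30-13:00, 15:00-16:30 (add 4h to convert from UTC-4).
Viktor ∩ Mateo: 09:00-12:00, 14:30-16:00.
Viktor ∩ Mateo ∩ Jun: 09:00-10:30, 14:30-16:00.
Viktor ∩ Mateo ∩ Jun ∩ Jonas: 09:00-10:30, 15:30-16:00.
Viktor ∩ Mateo ∩ Jun ∩ Jonas ∩ Aarav: 09:00-10:30, 15:30-16:00.
Viktor ∩ Mateo ∩ Jun ∩ Jonas ∩ Aarav ∩ Hiro: 09:00-10:30, 15:30-16:00.
Summing the common windows: 90 + 30 = 120 minutes.

120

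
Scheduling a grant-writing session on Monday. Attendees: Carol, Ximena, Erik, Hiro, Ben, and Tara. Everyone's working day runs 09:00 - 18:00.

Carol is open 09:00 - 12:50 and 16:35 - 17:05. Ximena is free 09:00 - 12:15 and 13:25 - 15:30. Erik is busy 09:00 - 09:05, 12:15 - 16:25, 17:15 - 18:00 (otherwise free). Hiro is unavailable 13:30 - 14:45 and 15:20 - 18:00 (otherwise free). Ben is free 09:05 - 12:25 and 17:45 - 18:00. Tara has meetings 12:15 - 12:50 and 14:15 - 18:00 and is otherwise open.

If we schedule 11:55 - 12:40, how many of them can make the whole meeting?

2

Carol free: 09:00-12:50, 16:35-17:05.
Ximena free: 09:00-12:15, 13:25-15:30.
Erik free: 09:05-12:15, 16:25-17:15 (invert busy blocks within the working day).
Hiro free: 09:00-13:30, 14:45-15:20 (invert busy blocks within the working day).
Ben free: 09:05-12:25, 17:45-18:00.
Tara free: 09:00-12:15, 12:50-14:15 (invert busy blocks within the working day).
Carol and Hiro can make the full 11:55-12:40 slot — that's 2.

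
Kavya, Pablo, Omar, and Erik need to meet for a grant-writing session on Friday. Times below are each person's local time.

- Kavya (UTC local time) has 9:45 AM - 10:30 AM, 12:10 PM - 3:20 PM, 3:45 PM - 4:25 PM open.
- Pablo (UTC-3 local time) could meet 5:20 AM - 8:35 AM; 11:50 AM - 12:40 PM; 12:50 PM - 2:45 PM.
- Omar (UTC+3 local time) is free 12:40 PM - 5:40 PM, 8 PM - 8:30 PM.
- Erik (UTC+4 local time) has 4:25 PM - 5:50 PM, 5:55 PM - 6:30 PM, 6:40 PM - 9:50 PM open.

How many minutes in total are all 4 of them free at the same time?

0

Kavya in UTC: 09:45-10:30, 12:10-15:20, 15:45-16:25.
Pablo in UTC: 08:20-11:35, 14:50-15:40, 15:50-17:45 (add 3h to convert from UTC-3).
Omar in UTC: 09:40-14:40, 17:00-17:30 (subtract 3h to convert from UTC+3).
Erik in UTC: 12:25-13:50, 13:55-14:30, 14:40-17:50 (subtract 4h to convert from UTC+4).
Kavya ∩ Pablo: 09:45-10:30, 14:50-15:20, 15:50-16:25.
Kavya ∩ Pablo ∩ Omar: 09:45-10:30.
Kavya ∩ Pablo ∩ Omar ∩ Erik: ∅.
There is no time when everyone is free.
There is no common window, so the total is 0 minutes.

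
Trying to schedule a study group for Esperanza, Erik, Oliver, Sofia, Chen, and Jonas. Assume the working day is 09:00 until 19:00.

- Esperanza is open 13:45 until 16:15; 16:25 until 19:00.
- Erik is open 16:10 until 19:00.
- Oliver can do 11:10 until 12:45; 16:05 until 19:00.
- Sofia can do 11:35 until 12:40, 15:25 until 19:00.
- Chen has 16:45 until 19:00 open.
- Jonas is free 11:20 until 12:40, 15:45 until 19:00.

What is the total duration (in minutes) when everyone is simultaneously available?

135

Esperanza ∩ Erik: 16:10-16:15, 16:25-19:00.
Esperanza ∩ Erik ∩ Oliver: 16:10-16:15, 16:25-19:00.
Esperanza ∩ Erik ∩ Oliver ∩ Sofia: 16:10-16:15, 16:25-19:00.
Esperanza ∩ Erik ∩ Oliver ∩ Sofia ∩ Chen: 16:45-19:00.
Esperanza ∩ Erik ∩ Oliver ∩ Sofia ∩ Chen ∩ Jonas: 16:45-19:00.
So the common availability across everyone is 16:45-19:00.
That's a single block of 135 minutes.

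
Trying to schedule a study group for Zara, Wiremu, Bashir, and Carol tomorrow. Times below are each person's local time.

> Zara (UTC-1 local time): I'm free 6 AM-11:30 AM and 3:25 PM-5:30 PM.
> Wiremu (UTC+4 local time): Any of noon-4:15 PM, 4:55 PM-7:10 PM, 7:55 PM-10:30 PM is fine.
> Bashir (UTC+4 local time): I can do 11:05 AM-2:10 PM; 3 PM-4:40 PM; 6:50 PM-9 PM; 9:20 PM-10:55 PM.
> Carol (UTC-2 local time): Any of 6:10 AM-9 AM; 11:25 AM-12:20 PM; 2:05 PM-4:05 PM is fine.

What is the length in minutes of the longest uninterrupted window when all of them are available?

Zara in UTC: 07:00-12:30, 16:25-18:30 (add 1h to convert from UTC-1).
Wiremu in UTC: 08:00-12:15, 12:55-15:10, 15:55-18:30 (subtract 4h to convert from UTC+4).
Bashir in UTC: 07:05-10:10, 11:00-12:40, 14:50-17:00, 17:20-18:55 (subtract 4h to convert from UTC+4).
Carol in UTC: 08:10-11:00, 13:25-14:20, 16:05-18:05 (add 2h to convert from UTC-2).
Zara ∩ Wiremu: 08:00-12:15, 16:25-18:30.
Zara ∩ Wiremu ∩ Bashir: 08:00-10:10, 11:00-12:15, 16:25-17:00, 17:20-18:30.
Zara ∩ Wiremu ∩ Bashir ∩ Carol: 08:10-10:10, 16:25-17:00, 17:20-18:05.
The longest is 08:10-10:10 at 120 minutes.

120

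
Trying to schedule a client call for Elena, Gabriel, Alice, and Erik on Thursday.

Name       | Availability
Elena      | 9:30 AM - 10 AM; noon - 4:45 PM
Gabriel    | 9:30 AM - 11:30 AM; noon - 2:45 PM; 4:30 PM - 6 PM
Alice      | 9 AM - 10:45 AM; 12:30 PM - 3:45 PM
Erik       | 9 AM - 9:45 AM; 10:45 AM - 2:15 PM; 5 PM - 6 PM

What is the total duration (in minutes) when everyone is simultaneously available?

120

Elena ∩ Gabriel: 09:30-10:00, 12:00-14:45, 16:30-16:45.
Elena ∩ Gabriel ∩ Alice: 09:30-10:00, 12:30-14:45.
Elena ∩ Gabriel ∩ Alice ∩ Erik: 09:30-09:45, 12:30-14:15.
Summing the common windows: 15 + 105 = 120 minutes.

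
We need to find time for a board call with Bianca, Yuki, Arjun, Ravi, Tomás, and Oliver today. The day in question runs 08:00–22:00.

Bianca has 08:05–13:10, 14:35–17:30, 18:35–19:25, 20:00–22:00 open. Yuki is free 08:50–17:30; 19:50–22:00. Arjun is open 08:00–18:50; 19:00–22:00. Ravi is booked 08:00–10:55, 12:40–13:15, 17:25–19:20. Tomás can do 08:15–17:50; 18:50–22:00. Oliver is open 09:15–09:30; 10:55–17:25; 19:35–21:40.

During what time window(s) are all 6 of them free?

10:55-12:40, 14:35-17:25, 20:00-21:40

Bianca free: 08:05-13:10, 14:35-17:30, 18:35-19:25, 20:00-22:00.
Yuki free: 08:50-17:30, 19:50-22:00.
Arjun free: 08:00-18:50, 19:00-22:00.
Ravi free: 10:55-12:40, 13:15-17:25, 19:20-22:00 (invert busy blocks within the working day).
Tomás free: 08:15-17:50, 18:50-22:00.
Oliver free: 09:15-09:30, 10:55-17:25, 19:35-21:40.
Bianca ∩ Yuki: 08:50-13:10, 14:35-17:30, 20:00-22:00.
Bianca ∩ Yuki ∩ Arjun: 08:50-13:10, 14:35-17:30, 20:00-22:00.
Bianca ∩ Yuki ∩ Arjun ∩ Ravi: 10:55-12:40, 14:35-17:25, 20:00-22:00.
Bianca ∩ Yuki ∩ Arjun ∩ Ravi ∩ Tomás: 10:55-12:40, 14:35-17:25, 20:00-22:00.
Bianca ∩ Yuki ∩ Arjun ∩ Ravi ∩ Tomás ∩ Oliver: 10:55-12:40, 14:35-17:25, 20:00-21:40.
Those are the intersection windows.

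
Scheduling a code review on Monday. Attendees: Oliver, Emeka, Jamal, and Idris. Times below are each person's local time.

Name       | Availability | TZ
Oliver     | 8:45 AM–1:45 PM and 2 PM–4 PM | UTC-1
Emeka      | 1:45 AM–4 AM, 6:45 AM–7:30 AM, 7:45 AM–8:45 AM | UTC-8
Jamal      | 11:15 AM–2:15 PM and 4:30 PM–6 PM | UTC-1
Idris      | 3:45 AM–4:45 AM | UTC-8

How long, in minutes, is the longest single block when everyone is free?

Oliver in UTC: 09:45-14:45, 15:00-17:00 (add 1h to convert from UTC-1).
Emeka in UTC: 09:45-12:00, 14:45-15:30, 15:45-16:45 (add 8h to convert from UTC-8).
Jamal in UTC: 12:15-15:15, 17:30-19:00 (add 1h to convert from UTC-1).
Idris in UTC: 11:45-12:45 (add 8h to convert from UTC-8).
Oliver ∩ Emeka: 09:45-12:00, 15:00-15:30, 15:45-16:45.
Oliver ∩ Emeka ∩ Jamal: 15:00-15:15.
Oliver ∩ Emeka ∩ Jamal ∩ Idris: ∅.
There is no time when everyone is free.
No common window exists, so the longest block is 0 minutes.

0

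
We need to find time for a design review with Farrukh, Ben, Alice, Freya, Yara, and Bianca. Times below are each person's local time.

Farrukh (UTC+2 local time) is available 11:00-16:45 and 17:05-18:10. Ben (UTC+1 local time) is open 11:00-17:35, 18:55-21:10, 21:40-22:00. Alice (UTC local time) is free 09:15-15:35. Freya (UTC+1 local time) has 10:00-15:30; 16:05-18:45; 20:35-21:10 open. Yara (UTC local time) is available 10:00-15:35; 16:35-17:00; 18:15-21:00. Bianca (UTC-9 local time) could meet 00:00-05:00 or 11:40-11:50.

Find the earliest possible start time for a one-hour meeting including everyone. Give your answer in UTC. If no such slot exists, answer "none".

10:00

Farrukh in UTC: 09:00-14:45, 15:05-16:10 (subtract 2h to convert from UTC+2).
Ben in UTC: 10:00-16:35, 17:55-20:10, 20:40-21:00 (subtract 1h to convert from UTC+1).
Alice in UTC: 09:15-15:35.
Freya in UTC: 09:00-14:30, 15:05-17:45, 19:35-20:10 (subtract 1h to convert from UTC+1).
Yara in UTC: 10:00-15:35, 16:35-17:00, 18:15-21:00.
Bianca in UTC: 09:00-14:00, 20:40-20:50 (add 9h to convert from UTC-9).
Farrukh ∩ Ben: 10:00-14:45, 15:05-16:10.
Farrukh ∩ Ben ∩ Alice: 10:00-14:45, 15:05-15:35.
Farrukh ∩ Ben ∩ Alice ∩ Freya: 10:00-14:30, 15:05-15:35.
Farrukh ∩ Ben ∩ Alice ∩ Freya ∩ Yara: 10:00-14:30, 15:05-15:35.
Farrukh ∩ Ben ∩ Alice ∩ Freya ∩ Yara ∩ Bianca: 10:00-14:00.
The first common window of at least 60 minutes is 10:00-14:00, so the earliest start is 10:00.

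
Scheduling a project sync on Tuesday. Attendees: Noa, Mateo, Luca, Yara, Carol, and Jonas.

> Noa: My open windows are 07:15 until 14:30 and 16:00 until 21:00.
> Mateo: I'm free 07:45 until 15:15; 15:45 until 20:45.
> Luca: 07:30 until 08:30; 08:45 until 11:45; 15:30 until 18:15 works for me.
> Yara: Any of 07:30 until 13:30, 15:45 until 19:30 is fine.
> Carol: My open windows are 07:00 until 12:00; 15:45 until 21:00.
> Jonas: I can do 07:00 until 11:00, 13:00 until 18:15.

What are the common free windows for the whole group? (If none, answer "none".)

Noa ∩ Mateo: 07:45-14:30, 16:00-20:45.
Noa ∩ Mateo ∩ Luca: 07:45-08:30, 08:45-11:45, 16:00-18:15.
Noa ∩ Mateo ∩ Luca ∩ Yara: 07:45-08:30, 08:45-11:45, 16:00-18:15.
Noa ∩ Mateo ∩ Luca ∩ Yara ∩ Carol: 07:45-08:30, 08:45-11:45, 16:00-18:15.
Noa ∩ Mateo ∩ Luca ∩ Yara ∩ Carol ∩ Jonas: 07:45-08:30, 08:45-11:00, 16:00-18:15.
Those are the intersection windows.

07:45-08:30, 08:45-11:00, 16:00-18:15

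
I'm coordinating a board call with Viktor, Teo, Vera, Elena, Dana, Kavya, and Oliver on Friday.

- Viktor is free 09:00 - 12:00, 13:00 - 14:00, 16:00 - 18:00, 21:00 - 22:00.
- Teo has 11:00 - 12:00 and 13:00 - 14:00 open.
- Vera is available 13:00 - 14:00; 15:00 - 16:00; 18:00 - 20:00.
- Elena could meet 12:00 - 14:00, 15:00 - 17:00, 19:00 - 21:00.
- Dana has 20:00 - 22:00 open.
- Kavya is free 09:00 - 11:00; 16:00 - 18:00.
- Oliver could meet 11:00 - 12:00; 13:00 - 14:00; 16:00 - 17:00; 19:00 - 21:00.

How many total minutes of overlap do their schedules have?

0

Viktor ∩ Teo: 11:00-12:00, 13:00-14:00.
Viktor ∩ Teo ∩ Vera: 13:00-14:00.
Viktor ∩ Teo ∩ Vera ∩ Elena: 13:00-14:00.
Viktor ∩ Teo ∩ Vera ∩ Elena ∩ Dana: ∅.
Viktor ∩ Teo ∩ Vera ∩ Elena ∩ Dana ∩ Kavya: ∅.
Viktor ∩ Teo ∩ Vera ∩ Elena ∩ Dana ∩ Kavya ∩ Oliver: ∅.
There is no time when everyone is free.
There is no common window, so the total is 0 minutes.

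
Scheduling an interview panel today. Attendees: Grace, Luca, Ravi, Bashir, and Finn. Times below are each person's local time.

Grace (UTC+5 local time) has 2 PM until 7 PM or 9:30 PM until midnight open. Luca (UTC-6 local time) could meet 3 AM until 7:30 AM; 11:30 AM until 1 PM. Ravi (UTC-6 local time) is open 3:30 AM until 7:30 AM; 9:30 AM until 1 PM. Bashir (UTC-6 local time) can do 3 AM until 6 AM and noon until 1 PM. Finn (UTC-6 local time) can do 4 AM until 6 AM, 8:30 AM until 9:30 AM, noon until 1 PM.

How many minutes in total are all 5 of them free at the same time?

180

Grace in UTC: 09:00-14:00, 16:30-19:00 (subtract 5h to convert from UTC+5).
Luca in UTC: 09:00-13:30, 17:30-19:00 (add 6h to convert from UTC-6).
Ravi in UTC: 09:30-13:30, 15:30-19:00 (add 6h to convert from UTC-6).
Bashir in UTC: 09:00-12:00, 18:00-19:00 (add 6h to convert from UTC-6).
Finn in UTC: 10:00-12:00, 14:30-15:30, 18:00-19:00 (add 6h to convert from UTC-6).
Grace ∩ Luca: 09:00-13:30, 17:30-19:00.
Grace ∩ Luca ∩ Ravi: 09:30-13:30, 17:30-19:00.
Grace ∩ Luca ∩ Ravi ∩ Bashir: 09:30-12:00, 18:00-19:00.
Grace ∩ Luca ∩ Ravi ∩ Bashir ∩ Finn: 10:00-12:00, 18:00-19:00.
Summing the common windows: 120 + 60 = 180 minutes.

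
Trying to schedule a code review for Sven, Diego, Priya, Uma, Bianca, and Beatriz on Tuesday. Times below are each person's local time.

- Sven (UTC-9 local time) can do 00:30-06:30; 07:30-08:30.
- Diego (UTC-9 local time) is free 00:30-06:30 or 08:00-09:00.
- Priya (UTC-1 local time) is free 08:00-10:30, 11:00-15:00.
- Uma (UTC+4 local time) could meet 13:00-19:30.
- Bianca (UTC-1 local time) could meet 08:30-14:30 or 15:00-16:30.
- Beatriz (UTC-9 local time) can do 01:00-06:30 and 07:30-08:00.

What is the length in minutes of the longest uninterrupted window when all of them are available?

210

Sven in UTC: 09:30-15:30, 16:30-17:30 (add 9h to convert from UTC-9).
Diego in UTC: 09:30-15:30, 17:00-18:00 (add 9h to convert from UTC-9).
Priya in UTC: 09:00-11:30, 12:00-16:00 (add 1h to convert from UTC-1).
Uma in UTC: 09:00-15:30 (subtract 4h to convert from UTC+4).
Bianca in UTC: 09:30-15:30, 16:00-17:30 (add 1h to convert from UTC-1).
Beatriz in UTC: 10:00-15:30, 16:30-17:00 (add 9h to convert from UTC-9).
Sven ∩ Diego: 09:30-15:30, 17:00-17:30.
Sven ∩ Diego ∩ Priya: 09:30-11:30, 12:00-15:30.
Sven ∩ Diego ∩ Priya ∩ Uma: 09:30-11:30, 12:00-15:30.
Sven ∩ Diego ∩ Priya ∩ Uma ∩ Bianca: 09:30-11:30, 12:00-15:30.
Sven ∩ Diego ∩ Priya ∩ Uma ∩ Bianca ∩ Beatriz: 10:00-11:30, 12:00-15:30.
The longest is 12:00-15:30 at 210 minutes.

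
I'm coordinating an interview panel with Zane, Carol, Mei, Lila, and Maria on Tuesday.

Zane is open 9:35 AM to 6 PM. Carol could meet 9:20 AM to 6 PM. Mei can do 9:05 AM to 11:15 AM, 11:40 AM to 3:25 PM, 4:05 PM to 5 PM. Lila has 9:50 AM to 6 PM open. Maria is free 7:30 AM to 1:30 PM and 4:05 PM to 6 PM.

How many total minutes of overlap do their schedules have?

Zane ∩ Carol: 09:35-18:00.
Zane ∩ Carol ∩ Mei: 09:35-11:15, 11:40-15:25, 16:05-17:00.
Zane ∩ Carol ∩ Mei ∩ Lila: 09:50-11:15, 11:40-15:25, 16:05-17:00.
Zane ∩ Carol ∩ Mei ∩ Lila ∩ Maria: 09:50-11:15, 11:40-13:30, 16:05-17:00.
So the common availability across everyone is 09:50-11:15, 11:40-13:30, 16:05-17:00.
Summing the common windows: 85 + 110 + 55 = 250 minutes.

250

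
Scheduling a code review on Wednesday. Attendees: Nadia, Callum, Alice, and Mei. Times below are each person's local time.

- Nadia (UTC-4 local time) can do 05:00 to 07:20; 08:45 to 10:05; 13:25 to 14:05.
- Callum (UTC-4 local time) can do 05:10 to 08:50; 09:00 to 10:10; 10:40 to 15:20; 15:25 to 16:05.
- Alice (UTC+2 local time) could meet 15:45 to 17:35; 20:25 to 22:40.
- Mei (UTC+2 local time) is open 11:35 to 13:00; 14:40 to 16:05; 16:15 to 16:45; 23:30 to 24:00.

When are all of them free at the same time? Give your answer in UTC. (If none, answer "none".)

Nadia in UTC: 09:00-11:20, 12:45-14:05, 17:25-18:05 (add 4h to convert from UTC-4).
Callum in UTC: 09:10-12:50, 13:00-14:10, 14:40-19:20, 19:25-20:05 (add 4h to convert from UTC-4).
Alice in UTC: 13:45-15:35, 18:25-20:40 (subtract 2h to convert from UTC+2).
Mei in UTC: 09:35-11:00, 12:40-14:05, 14:15-14:45, 21:30-22:00 (subtract 2h to convert from UTC+2).
Nadia ∩ Callum: 09:10-11:20, 12:45-12:50, 13:00-14:05, 17:25-18:05.
Nadia ∩ Callum ∩ Alice: 13:45-14:05.
Nadia ∩ Callum ∩ Alice ∩ Mei: 13:45-14:05.

13:45-14:05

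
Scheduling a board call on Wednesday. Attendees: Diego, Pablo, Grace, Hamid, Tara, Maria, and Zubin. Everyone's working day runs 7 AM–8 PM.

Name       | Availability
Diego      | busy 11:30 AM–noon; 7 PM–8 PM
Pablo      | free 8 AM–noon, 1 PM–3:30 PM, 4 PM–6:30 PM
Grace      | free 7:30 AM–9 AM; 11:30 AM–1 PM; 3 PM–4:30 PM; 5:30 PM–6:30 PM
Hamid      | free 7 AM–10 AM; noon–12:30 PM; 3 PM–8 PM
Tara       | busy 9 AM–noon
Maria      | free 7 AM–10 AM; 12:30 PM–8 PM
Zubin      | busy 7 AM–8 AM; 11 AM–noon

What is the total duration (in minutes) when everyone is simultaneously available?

180

Diego free: 07:00-11:30, 12:00-19:00 (invert busy blocks within the working day).
Pablo free: 08:00-12:00, 13:00-15:30, 16:00-18:30.
Grace free: 07:30-09:00, 11:30-13:00, 15:00-16:30, 17:30-18:30.
Hamid free: 07:00-10:00, 12:00-12:30, 15:00-20:00.
Tara free: 07:00-09:00, 12:00-20:00 (invert busy blocks within the working day).
Maria free: 07:00-10:00, 12:30-20:00.
Zubin free: 08:00-11:00, 12:00-20:00 (invert busy blocks within the working day).
Diego ∩ Pablo: 08:00-11:30, 13:00-15:30, 16:00-18:30.
Diego ∩ Pablo ∩ Grace: 08:00-09:00, 15:00-15:30, 16:00-16:30, 17:30-18:30.
Diego ∩ Pablo ∩ Grace ∩ Hamid: 08:00-09:00, 15:00-15:30, 16:00-16:30, 17:30-18:30.
Diego ∩ Pablo ∩ Grace ∩ Hamid ∩ Tara: 08:00-09:00, 15:00-15:30, 16:00-16:30, 17:30-18:30.
Diego ∩ Pablo ∩ Grace ∩ Hamid ∩ Tara ∩ Maria: 08:00-09:00, 15:00-15:30, 16:00-16:30, 17:30-18:30.
Diego ∩ Pablo ∩ Grace ∩ Hamid ∩ Tara ∩ Maria ∩ Zubin: 08:00-09:00, 15:00-15:30, 16:00-16:30, 17:30-18:30.
Summing the common windows: 60 + 30 + 30 + 60 = 180 minutes.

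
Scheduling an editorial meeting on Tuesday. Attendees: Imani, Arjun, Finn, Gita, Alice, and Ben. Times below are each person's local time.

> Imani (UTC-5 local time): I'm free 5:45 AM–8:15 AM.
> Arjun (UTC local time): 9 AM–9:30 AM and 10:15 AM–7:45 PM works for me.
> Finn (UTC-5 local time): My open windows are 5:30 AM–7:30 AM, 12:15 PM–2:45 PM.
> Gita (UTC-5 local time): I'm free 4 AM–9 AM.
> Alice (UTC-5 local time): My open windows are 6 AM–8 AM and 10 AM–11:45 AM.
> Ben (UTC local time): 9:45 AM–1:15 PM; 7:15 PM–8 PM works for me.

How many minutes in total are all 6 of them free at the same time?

90

Imani in UTC: 10:45-13:15 (add 5h to convert from UTC-5).
Arjun in UTC: 09:00-09:30, 10:15-19:45.
Finn in UTC: 10:30-12:30, 17:15-19:45 (add 5h to convert from UTC-5).
Gita in UTC: 09:00-14:00 (add 5h to convert from UTC-5).
Alice in UTC: 11:00-13:00, 15:00-16:45 (add 5h to convert from UTC-5).
Ben in UTC: 09:45-13:15, 19:15-20:00.
Imani ∩ Arjun: 10:45-13:15.
Imani ∩ Arjun ∩ Finn: 10:45-12:30.
Imani ∩ Arjun ∩ Finn ∩ Gita: 10:45-12:30.
Imani ∩ Arjun ∩ Finn ∩ Gita ∩ Alice: 11:00-12:30.
Imani ∩ Arjun ∩ Finn ∩ Gita ∩ Alice ∩ Ben: 11:00-12:30.
Those are the intersection windows.
That's a single block of 90 minutes.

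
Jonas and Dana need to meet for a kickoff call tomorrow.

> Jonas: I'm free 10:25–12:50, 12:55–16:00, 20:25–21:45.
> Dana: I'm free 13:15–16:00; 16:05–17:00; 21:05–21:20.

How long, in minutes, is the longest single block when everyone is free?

Jonas ∩ Dana: 13:15-16:00, 21:05-21:20.
Those are the intersection windows.
The longest is 13:15-16:00 at 165 minutes.

165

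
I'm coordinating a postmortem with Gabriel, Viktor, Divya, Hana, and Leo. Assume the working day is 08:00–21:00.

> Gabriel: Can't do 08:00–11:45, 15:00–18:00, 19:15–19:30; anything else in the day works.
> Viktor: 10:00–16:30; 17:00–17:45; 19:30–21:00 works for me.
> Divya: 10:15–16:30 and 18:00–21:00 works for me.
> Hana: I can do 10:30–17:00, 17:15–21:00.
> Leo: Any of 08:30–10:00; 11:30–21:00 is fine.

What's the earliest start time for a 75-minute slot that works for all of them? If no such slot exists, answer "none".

Gabriel free: 11:45-15:00, 18:00-19:15, 19:30-21:00 (invert busy blocks within the working day).
Viktor free: 10:00-16:30, 17:00-17:45, 19:30-21:00.
Divya free: 10:15-16:30, 18:00-21:00.
Hana free: 10:30-17:00, 17:15-21:00.
Leo free: 08:30-10:00, 11:30-21:00.
Gabriel ∩ Viktor: 11:45-15:00, 19:30-21:00.
Gabriel ∩ Viktor ∩ Divya: 11:45-15:00, 19:30-21:00.
Gabriel ∩ Viktor ∩ Divya ∩ Hana: 11:45-15:00, 19:30-21:00.
Gabriel ∩ Viktor ∩ Divya ∩ Hana ∩ Leo: 11:45-15:00, 19:30-21:00.
The first common window of at least 75 minutes is 11:45-15:00, so the earliest start is 11:45.

11:45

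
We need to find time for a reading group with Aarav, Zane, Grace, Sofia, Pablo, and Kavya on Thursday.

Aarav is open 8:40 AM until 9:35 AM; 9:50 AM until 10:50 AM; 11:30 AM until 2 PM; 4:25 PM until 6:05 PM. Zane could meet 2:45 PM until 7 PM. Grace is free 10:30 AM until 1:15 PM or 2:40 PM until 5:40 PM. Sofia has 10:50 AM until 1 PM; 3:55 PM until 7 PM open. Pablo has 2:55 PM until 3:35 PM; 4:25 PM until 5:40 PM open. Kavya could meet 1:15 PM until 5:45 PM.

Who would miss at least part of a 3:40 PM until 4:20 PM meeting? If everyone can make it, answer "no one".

Aarav, Pablo, Sofia

Aarav: not fully free for 15:40-16:20. Zane: free for 15:40-16:20. Grace: free for 15:40-16:20. Sofia: not fully free for 15:40-16:20. Pablo: not fully free for 15:40-16:20. Kavya: free for 15:40-16:20.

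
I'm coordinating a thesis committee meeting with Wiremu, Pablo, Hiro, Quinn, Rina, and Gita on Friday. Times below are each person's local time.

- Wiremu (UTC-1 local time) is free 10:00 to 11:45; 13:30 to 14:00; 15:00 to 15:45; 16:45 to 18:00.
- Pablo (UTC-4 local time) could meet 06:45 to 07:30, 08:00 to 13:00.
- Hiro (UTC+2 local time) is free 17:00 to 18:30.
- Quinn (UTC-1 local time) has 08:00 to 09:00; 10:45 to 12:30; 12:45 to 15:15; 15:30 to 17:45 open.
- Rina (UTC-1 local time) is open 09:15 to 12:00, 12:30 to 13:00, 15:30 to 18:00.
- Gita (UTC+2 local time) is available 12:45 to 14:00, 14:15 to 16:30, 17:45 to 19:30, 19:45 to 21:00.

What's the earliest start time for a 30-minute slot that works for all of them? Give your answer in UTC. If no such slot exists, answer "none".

Wiremu in UTC: 11:00-12:45, 14:30-15:00, 16:00-16:45, 17:45-19:00 (add 1h to convert from UTC-1).
Pablo in UTC: 10:45-11:30, 12:00-17:00 (add 4h to convert from UTC-4).
Hiro in UTC: 15:00-16:30 (subtract 2h to convert from UTC+2).
Quinn in UTC: 09:00-10:00, 11:45-13:30, 13:45-16:15, 16:30-18:45 (add 1h to convert from UTC-1).
Rina in UTC: 10:15-13:00, 13:30-14:00, 16:30-19:00 (add 1h to convert from UTC-1).
Gita in UTC: 10:45-12:00, 12:15-14:30, 15:45-17:30, 17:45-19:00 (subtract 2h to convert from UTC+2).
Wiremu ∩ Pablo: 11:00-11:30, 12:00-12:45, 14:30-15:00, 16:00-16:45.
Wiremu ∩ Pablo ∩ Hiro: 16:00-16:30.
Wiremu ∩ Pablo ∩ Hiro ∩ Quinn: 16:00-16:15.
Wiremu ∩ Pablo ∩ Hiro ∩ Quinn ∩ Rina: ∅.
Wiremu ∩ Pablo ∩ Hiro ∩ Quinn ∩ Rina ∩ Gita: ∅.
There is no time when everyone is free.
No common window is at least 30 minutes long.

none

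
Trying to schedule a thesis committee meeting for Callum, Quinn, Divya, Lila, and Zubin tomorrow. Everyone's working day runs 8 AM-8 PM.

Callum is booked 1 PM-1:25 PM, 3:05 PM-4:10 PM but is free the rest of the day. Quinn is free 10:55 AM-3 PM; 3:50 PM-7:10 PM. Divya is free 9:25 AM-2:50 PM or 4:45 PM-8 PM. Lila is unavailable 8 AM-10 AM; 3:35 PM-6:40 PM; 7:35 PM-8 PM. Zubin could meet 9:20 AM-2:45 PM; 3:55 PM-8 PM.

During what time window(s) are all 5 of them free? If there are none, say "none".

10:55-13:00, 13:25-14:45, 18:40-19:10

Callum free: 08:00-13:00, 13:25-15:05, 16:10-20:00 (invert busy blocks within the working day).
Quinn free: 10:55-15:00, 15:50-19:10.
Divya free: 09:25-14:50, 16:45-20:00.
Lila free: 10:00-15:35, 18:40-19:35 (invert busy blocks within the working day).
Zubin free: 09:20-14:45, 15:55-20:00.
Callum ∩ Quinn: 10:55-13:00, 13:25-15:00, 16:10-19:10.
Callum ∩ Quinn ∩ Divya: 10:55-13:00, 13:25-14:50, 16:45-19:10.
Callum ∩ Quinn ∩ Divya ∩ Lila: 10:55-13:00, 13:25-14:50, 18:40-19:10.
Callum ∩ Quinn ∩ Divya ∩ Lila ∩ Zubin: 10:55-13:00, 13:25-14:45, 18:40-19:10.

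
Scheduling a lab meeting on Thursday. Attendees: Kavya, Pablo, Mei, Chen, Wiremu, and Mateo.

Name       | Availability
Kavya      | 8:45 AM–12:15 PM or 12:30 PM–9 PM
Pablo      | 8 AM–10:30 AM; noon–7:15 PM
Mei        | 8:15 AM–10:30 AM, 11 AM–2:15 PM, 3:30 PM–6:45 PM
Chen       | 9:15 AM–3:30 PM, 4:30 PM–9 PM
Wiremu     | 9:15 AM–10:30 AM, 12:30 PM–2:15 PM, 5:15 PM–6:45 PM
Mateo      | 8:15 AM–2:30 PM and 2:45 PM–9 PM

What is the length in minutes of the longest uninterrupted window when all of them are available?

Kavya ∩ Pablo: 08:45-10:30, 12:00-12:15, 12:30-19:15.
Kavya ∩ Pablo ∩ Mei: 08:45-10:30, 12:00-12:15, 12:30-14:15, 15:30-18:45.
Kavya ∩ Pablo ∩ Mei ∩ Chen: 09:15-10:30, 12:00-12:15, 12:30-14:15, 16:30-18:45.
Kavya ∩ Pablo ∩ Mei ∩ Chen ∩ Wiremu: 09:15-10:30, 12:30-14:15, 17:15-18:45.
Kavya ∩ Pablo ∩ Mei ∩ Chen ∩ Wiremu ∩ Mateo: 09:15-10:30, 12:30-14:15, 17:15-18:45.
The longest is 12:30-14:15 at 105 minutes.

105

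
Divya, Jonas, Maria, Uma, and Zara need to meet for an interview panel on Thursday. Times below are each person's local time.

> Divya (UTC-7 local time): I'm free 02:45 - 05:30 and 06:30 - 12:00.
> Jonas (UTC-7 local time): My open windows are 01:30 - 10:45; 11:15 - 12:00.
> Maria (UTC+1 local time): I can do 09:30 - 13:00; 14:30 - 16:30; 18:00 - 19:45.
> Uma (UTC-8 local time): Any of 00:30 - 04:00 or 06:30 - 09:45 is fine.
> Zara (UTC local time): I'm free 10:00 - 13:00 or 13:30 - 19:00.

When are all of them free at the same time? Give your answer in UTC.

Divya in UTC: 09:45-12:30, 13:30-19:00 (add 7h to convert from UTC-7).
Jonas in UTC: 08:30-17:45, 18:15-19:00 (add 7h to convert from UTC-7).
Maria in UTC: 08:30-12:00, 13:30-15:30, 17:00-18:45 (subtract 1h to convert from UTC+1).
Uma in UTC: 08:30-12:00, 14:30-17:45 (add 8h to convert from UTC-8).
Zara in UTC: 10:00-13:00, 13:30-19:00.
Divya ∩ Jonas: 09:45-12:30, 13:30-17:45, 18:15-19:00.
Divya ∩ Jonas ∩ Maria: 09:45-12:00, 13:30-15:30, 17:00-17:45, 18:15-18:45.
Divya ∩ Jonas ∩ Maria ∩ Uma: 09:45-12:00, 14:30-15:30, 17:00-17:45.
Divya ∩ Jonas ∩ Maria ∩ Uma ∩ Zara: 10:00-12:00, 14:30-15:30, 17:00-17:45.

10:00-12:00, 14:30-15:30, 17:00-17:45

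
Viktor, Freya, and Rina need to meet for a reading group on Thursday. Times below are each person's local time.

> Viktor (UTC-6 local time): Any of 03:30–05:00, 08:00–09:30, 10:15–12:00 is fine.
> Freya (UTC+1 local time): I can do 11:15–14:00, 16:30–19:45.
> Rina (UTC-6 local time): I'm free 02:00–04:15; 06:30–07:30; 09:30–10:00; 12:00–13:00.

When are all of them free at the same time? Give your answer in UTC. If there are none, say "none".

none

Viktor in UTC: 09:30-11:00, 14:00-15:30, 16:15-18:00 (add 6h to convert from UTC-6).
Freya in UTC: 10:15-13:00, 15:30-18:45 (subtract 1h to convert from UTC+1).
Rina in UTC: 08:00-10:15, 12:30-13:30, 15:30-16:00, 18:00-19:00 (add 6h to convert from UTC-6).
Viktor ∩ Freya: 10:15-11:00, 16:15-18:00.
Viktor ∩ Freya ∩ Rina: ∅.
There is no time when everyone is free.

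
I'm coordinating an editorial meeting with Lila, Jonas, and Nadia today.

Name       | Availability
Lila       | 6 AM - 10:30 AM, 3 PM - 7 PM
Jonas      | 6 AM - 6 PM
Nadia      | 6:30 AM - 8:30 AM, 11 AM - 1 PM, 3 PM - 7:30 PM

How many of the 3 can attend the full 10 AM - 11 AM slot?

1

Jonas can make the full 10:00-11:00 slot — that's 1.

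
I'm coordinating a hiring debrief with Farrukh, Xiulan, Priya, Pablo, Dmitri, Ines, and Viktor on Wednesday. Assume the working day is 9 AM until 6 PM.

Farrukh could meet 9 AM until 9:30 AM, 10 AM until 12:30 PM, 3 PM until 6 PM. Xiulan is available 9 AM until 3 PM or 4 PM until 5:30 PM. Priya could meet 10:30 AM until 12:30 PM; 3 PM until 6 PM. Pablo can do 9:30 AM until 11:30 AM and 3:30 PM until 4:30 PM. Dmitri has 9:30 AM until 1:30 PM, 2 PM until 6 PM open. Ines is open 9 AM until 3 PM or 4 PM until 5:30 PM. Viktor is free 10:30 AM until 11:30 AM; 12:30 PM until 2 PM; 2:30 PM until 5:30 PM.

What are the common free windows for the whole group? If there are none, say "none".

10:30-11:30, 16:00-16:30

Farrukh ∩ Xiulan: 09:00-09:30, 10:00-12:30, 16:00-17:30.
Farrukh ∩ Xiulan ∩ Priya: 10:30-12:30, 16:00-17:30.
Farrukh ∩ Xiulan ∩ Priya ∩ Pablo: 10:30-11:30, 16:00-16:30.
Farrukh ∩ Xiulan ∩ Priya ∩ Pablo ∩ Dmitri: 10:30-11:30, 16:00-16:30.
Farrukh ∩ Xiulan ∩ Priya ∩ Pablo ∩ Dmitri ∩ Ines: 10:30-11:30, 16:00-16:30.
Farrukh ∩ Xiulan ∩ Priya ∩ Pablo ∩ Dmitri ∩ Ines ∩ Viktor: 10:30-11:30, 16:00-16:30.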